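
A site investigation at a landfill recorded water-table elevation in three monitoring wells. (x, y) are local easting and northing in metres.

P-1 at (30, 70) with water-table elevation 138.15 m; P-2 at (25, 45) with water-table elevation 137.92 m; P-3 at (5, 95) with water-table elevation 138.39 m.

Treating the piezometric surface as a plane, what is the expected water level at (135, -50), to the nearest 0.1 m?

Taking P-1 as reference: P-2−P-1 = (-5, -25, -0.23); P-3−P-1 = (-25, 25, +0.24).
Determinant of the coordinate differences = (-5)·25 − (-25)·(-25) = -750.
∂h/∂x = [(-0.23)·25 − (+0.24)·(-25)] / -750 = -0.0003333
∂h/∂y = [(-5)·(+0.24) − (-25)·(-0.23)] / -750 = +0.009267
h(135, -50) = 138.15 + (-0.0003333)·(105) + (+0.009267)·(-120) = 138.15 -0.035 -1.112 = 137.003 m.

137.0 m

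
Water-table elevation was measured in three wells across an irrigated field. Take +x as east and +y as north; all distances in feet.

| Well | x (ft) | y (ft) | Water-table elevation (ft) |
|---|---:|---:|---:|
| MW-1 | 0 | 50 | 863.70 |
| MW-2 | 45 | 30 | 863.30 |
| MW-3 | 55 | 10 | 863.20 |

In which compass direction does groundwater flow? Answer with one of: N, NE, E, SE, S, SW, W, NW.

E

With h = a·x + b·y + c and MW-1 as origin, the differences give:
  45·a + (-20)·b = -0.40
  55·a + (-40)·b = -0.50
Eliminate b (×(-40) and ×(-20), subtract): -700·a = 6.000 → a = ∂h/∂x = -0.008571
Back-substitute: b = ∂h/∂y = +0.0007143.
Flow = −∇h = (+0.008571 east, -0.0007143 north), which points east.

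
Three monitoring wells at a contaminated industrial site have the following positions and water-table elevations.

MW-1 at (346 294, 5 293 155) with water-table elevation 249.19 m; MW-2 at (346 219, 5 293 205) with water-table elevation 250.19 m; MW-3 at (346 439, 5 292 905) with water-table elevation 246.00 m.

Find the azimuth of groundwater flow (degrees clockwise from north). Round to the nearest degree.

136°

Differences from MW-1: to MW-2 (Δx, Δy, Δh) = (-75, 50, +1.00); to MW-3 = (145, -250, -3.19).
Solve a·Δx + b·Δy = Δh: det = (-75)·(-250) − 145·50 = 11500.
∂h/∂x = [(+1.00)·(-250) − (-3.19)·50] / 11500 = -0.007870
∂h/∂y = [(-75)·(-3.19) − 145·(+1.00)] / 11500 = +0.008196
Flow direction (−∇h) has components (+0.007870 E, -0.008196 N).
Azimuth = atan2(E, N) = atan2(+0.007870, -0.008196) = 136.2° ≈ 136°.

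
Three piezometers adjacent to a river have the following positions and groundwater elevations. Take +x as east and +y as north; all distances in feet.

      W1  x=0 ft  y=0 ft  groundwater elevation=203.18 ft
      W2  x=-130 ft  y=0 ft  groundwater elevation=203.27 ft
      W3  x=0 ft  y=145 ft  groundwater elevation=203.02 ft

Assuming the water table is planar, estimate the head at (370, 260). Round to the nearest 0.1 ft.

∂h/∂x = (203.27 − 203.18) / (-130 − 0) = -0.0006923
∂h/∂y = (203.02 − 203.18) / (145 − 0) = -0.001103
h(370, 260) = 203.18 + (-0.0006923)·(370) + (-0.001103)·(260) = 203.18 -0.256 -0.287 = 202.637 ft.

202.6 ft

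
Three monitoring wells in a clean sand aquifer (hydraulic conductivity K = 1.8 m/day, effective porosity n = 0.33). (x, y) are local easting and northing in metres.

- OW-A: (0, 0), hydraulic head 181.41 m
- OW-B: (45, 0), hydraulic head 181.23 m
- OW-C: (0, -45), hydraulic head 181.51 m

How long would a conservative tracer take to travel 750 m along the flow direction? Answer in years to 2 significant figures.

82 years

∂h/∂x = (181.23 − 181.41) / (45 − 0) = -0.004000
∂h/∂y = (181.51 − 181.41) / (-45 − 0) = -0.002222
|∇h| = √(-0.004000² + -0.002222²) = 0.004576
Seepage velocity v = K·i/n = 1.8 × 0.004576 / 0.33 = 0.02496 m/day.
t = 750 / 0.02496 = 3.005e+04 days = 82.3 years.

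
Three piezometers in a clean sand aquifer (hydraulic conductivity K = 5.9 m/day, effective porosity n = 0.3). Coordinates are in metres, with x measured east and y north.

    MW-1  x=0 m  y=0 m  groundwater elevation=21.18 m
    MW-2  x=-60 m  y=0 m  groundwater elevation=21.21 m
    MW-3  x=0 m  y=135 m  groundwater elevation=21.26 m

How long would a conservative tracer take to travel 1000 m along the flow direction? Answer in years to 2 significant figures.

180 years

∂h/∂x = (21.21 − 21.18) / (-60 − 0) = -0.0005000
∂h/∂y = (21.26 − 21.18) / (135 − 0) = +0.0005926
|∇h| = √(-0.0005000² + 0.0005926²) = 0.0007754
Seepage velocity v = K·i/n = 5.9 × 0.0007754 / 0.3 = 0.01525 m/day.
t = 1000 / 0.01525 = 6.557e+04 days = 180 years.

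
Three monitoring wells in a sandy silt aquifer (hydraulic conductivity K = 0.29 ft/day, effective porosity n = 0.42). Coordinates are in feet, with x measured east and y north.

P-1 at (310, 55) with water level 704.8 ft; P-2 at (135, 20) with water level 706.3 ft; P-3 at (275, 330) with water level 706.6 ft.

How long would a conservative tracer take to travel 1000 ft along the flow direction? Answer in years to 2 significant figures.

Differences from P-1: to P-2 (Δx, Δy, Δh) = (-175, -35, +1.5); to P-3 = (-35, 275, +1.8).
Determinant of the coordinate differences = (-175)·275 − (-35)·(-35) = -49350.
∂h/∂x = [(+1.5)·275 − (+1.8)·(-35)] / -49350 = -0.009635
∂h/∂y = [(-175)·(+1.8) − (-35)·(+1.5)] / -49350 = +0.005319
|∇h| = √(-0.009635² + 0.005319²) = 0.01101
Seepage velocity v = K·i/n = 0.29 × 0.01101 / 0.42 = 0.007602 ft/day.
t = 1000 / 0.007602 = 1.315e+05 days = 360 years.

360 years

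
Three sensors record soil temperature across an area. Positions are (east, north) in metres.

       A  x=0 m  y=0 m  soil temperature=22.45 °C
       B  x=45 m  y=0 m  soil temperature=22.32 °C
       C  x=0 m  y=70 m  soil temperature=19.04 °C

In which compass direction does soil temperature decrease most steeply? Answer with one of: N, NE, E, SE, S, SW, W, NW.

N

∂T/∂x = (22.32 − 22.45) / (45 − 0) = -0.002889
∂T/∂y = (19.04 − 22.45) / (70 − 0) = -0.04871
Steepest decrease is along −∇f = (+0.002889 E, +0.04871 N) → north.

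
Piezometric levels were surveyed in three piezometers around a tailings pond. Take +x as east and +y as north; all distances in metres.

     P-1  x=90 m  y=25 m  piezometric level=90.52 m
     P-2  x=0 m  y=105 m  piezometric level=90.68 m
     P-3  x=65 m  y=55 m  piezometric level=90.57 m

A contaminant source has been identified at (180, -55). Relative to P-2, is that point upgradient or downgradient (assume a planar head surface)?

downgradient

Taking P-1 as reference: P-2−P-1 = (-90, 80, +0.16); P-3−P-1 = (-25, 30, +0.05).
Determinant of the coordinate differences = (-90)·30 − (-25)·80 = -700.
∂h/∂x = [(+0.16)·30 − (+0.05)·80] / -700 = -0.001143
∂h/∂y = [(-90)·(+0.05) − (-25)·(+0.16)] / -700 = +0.0007143
Head at (180, -55) = 90.52 + (-0.001143)·(90) + (+0.0007143)·(-80) = 90.36 m.
That is lower than the 90.68 m at P-2, so the point is downgradient.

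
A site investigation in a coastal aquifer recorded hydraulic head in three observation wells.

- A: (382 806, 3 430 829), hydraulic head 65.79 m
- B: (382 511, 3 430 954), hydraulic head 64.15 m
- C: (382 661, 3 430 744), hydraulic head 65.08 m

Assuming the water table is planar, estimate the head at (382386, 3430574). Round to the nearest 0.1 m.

With h = a·x + b·y + c and A as origin, the differences give:
  (-295)·a + 125·b = -1.64
  (-145)·a + (-85)·b = -0.71
Eliminate b (×(-85) and ×125, subtract): 43200·a = 228.150 → a = ∂h/∂x = +0.005281
Back-substitute: b = ∂h/∂y = -0.0006562.
h(382386, 3430574) = 65.79 + (+0.005281)·(-420) + (-0.0006562)·(-255) = 65.79 -2.218 +0.167 = 63.739 m.

63.7 m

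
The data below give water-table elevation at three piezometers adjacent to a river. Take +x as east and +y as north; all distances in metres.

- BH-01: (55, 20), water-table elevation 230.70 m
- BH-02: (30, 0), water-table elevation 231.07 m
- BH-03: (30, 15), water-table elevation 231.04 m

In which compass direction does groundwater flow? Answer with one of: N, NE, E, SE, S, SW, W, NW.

Differences from BH-01: to BH-02 (Δx, Δy, Δh) = (-25, -20, +0.37); to BH-03 = (-25, -5, +0.34).
Determinant of the coordinate differences = (-25)·(-5) − (-25)·(-20) = -375.
∂h/∂x = [(+0.37)·(-5) − (+0.34)·(-20)] / -375 = -0.01320
∂h/∂y = [(-25)·(+0.34) − (-25)·(+0.37)] / -375 = -0.002000
Flow = −∇h = (+0.01320 east, +0.002000 north), which points east.

E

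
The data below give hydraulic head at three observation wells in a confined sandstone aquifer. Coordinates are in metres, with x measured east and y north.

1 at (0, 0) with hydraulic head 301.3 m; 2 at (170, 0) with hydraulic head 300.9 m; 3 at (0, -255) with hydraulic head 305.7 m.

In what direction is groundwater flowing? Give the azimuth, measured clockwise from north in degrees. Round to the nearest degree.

∂h/∂x = (300.9 − 301.3) / (170 − 0) = -0.002353
∂h/∂y = (305.7 − 301.3) / (-255 − 0) = -0.01725
Flow direction (−∇h) has components (+0.002353 E, +0.01725 N).
Azimuth = atan2(E, N) = atan2(+0.002353, +0.01725) = 7.8° ≈ 008°.

008°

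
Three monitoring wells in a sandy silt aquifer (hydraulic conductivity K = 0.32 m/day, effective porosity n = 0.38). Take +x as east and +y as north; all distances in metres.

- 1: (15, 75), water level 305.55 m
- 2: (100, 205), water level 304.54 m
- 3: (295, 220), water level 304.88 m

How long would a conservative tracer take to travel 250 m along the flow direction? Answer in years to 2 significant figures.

Taking 1 as reference: 2−1 = (85, 130, -1.01); 3−1 = (280, 145, -0.67).
Determinant of the coordinate differences = 85·145 − 280·130 = -24075.
∂h/∂x = [(-1.01)·145 − (-0.67)·130] / -24075 = +0.002465
∂h/∂y = [85·(-0.67) − 280·(-1.01)] / -24075 = -0.009381
|∇h| = √(0.002465² + -0.009381²) = 0.009699
Seepage velocity v = K·i/n = 0.32 × 0.009699 / 0.38 = 0.008168 m/day.
t = 250 / 0.008168 = 3.061e+04 days = 83.8 years.

84 years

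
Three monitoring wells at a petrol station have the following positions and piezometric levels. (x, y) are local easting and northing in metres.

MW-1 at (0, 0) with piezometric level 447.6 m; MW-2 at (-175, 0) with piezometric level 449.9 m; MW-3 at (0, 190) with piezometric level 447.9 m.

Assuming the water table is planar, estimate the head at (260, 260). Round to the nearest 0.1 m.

∂h/∂x = (449.9 − 447.6) / (-175 − 0) = -0.01314
∂h/∂y = (447.9 − 447.6) / (190 − 0) = +0.001579
h(260, 260) = 447.6 + (-0.01314)·(260) + (+0.001579)·(260) = 447.6 -3.417 +0.411 = 444.593 m.

444.6 m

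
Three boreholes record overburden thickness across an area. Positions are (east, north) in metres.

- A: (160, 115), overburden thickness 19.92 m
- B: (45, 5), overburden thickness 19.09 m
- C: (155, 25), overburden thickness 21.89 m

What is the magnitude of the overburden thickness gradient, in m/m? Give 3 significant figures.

0.0379 m/m

With d = a·x + b·y + c and A as origin, the differences give:
  (-115)·a + (-110)·b = -0.83
  (-5)·a + (-90)·b = +1.97
Eliminate b (×(-90) and ×(-110), subtract): 9800·a = 291.400 → a = ∂d/∂x = +0.02973
Back-substitute: b = ∂d/∂y = -0.02354.
|∇f| = √(0.02973² + -0.02354²) = 0.03792 m/m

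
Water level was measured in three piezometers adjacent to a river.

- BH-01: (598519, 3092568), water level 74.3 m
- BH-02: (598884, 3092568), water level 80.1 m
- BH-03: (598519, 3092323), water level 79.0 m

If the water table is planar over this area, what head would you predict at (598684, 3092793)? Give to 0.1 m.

∂h/∂x = (80.1 − 74.3) / (598884 − 598519) = +0.01589
∂h/∂y = (79.0 − 74.3) / (3092323 − 3092568) = -0.01918
h(598684, 3092793) = 74.3 + (+0.01589)·(165) + (-0.01918)·(225) = 74.3 +2.622 -4.316 = 72.606 m.

72.6 m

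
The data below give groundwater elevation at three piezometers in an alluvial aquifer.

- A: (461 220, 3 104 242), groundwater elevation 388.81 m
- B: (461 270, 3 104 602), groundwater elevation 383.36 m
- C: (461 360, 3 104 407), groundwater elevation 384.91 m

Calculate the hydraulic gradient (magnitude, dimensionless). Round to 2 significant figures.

Differences from A: to B (Δx, Δy, Δh) = (50, 360, -5.45); to C = (140, 165, -3.90).
Determinant of the coordinate differences = 50·165 − 140·360 = -42150.
∂h/∂x = [(-5.45)·165 − (-3.90)·360] / -42150 = -0.01198
∂h/∂y = [50·(-3.90) − 140·(-5.45)] / -42150 = -0.01348
|∇h| = √(-0.01198² + -0.01348²) = 0.01803

0.018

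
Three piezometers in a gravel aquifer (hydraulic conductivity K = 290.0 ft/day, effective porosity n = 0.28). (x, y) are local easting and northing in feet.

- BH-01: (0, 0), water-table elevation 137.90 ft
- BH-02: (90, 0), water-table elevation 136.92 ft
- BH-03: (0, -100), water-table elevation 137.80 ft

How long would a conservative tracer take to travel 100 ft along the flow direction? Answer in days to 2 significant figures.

∂h/∂x = (136.92 − 137.90) / (90 − 0) = -0.01089
∂h/∂y = (137.80 − 137.90) / (-100 − 0) = +0.0010000
|∇h| = √(-0.01089² + 0.0010000²) = 0.01094
Seepage velocity v = K·i/n = 290.0 × 0.01094 / 0.28 = 11.33 ft/day.
t = 100 / 11.33 = 8.826 days.

8.8 days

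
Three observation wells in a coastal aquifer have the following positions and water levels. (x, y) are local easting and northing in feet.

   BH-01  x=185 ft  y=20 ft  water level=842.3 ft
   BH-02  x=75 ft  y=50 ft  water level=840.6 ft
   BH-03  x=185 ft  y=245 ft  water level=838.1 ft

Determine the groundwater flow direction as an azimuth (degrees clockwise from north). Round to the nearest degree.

With h = a·x + b·y + c and BH-01 as origin, the differences give:
  (-110)·a + 30·b = -1.7
  0·a + 225·b = -4.2
Eliminate b (×225 and ×30, subtract): -24750·a = -256.50 → a = ∂h/∂x = +0.01036
Back-substitute: b = ∂h/∂y = -0.01867.
Flow direction (−∇h) has components (-0.01036 E, +0.01867 N).
Azimuth = atan2(E, N) = atan2(-0.01036, +0.01867) = 331.0° ≈ 331°.

331°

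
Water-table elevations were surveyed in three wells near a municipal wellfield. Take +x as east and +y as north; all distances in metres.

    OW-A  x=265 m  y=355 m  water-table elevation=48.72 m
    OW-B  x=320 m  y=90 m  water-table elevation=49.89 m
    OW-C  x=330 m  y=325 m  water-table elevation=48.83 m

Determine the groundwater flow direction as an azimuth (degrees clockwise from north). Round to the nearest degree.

Differences from OW-A: to OW-B (Δx, Δy, Δh) = (55, -265, +1.17); to OW-C = (65, -30, +0.11).
Solve a·Δx + b·Δy = Δh: det = 55·(-30) − 65·(-265) = 15575.
∂h/∂x = [(+1.17)·(-30) − (+0.11)·(-265)] / 15575 = -0.0003820
∂h/∂y = [55·(+0.11) − 65·(+1.17)] / 15575 = -0.004494
Flow direction (−∇h) has components (+0.0003820 E, +0.004494 N).
Azimuth = atan2(E, N) = atan2(+0.0003820, +0.004494) = 4.9° ≈ 005°.

005°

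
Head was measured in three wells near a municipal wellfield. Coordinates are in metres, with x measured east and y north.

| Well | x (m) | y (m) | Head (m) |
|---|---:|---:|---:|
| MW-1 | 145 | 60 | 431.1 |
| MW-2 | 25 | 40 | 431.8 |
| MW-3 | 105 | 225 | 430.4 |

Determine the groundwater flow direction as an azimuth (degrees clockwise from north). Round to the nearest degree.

Taking MW-1 as reference: MW-2−MW-1 = (-120, -20, +0.7); MW-3−MW-1 = (-40, 165, -0.7).
Solve a·Δx + b·Δy = Δh: det = (-120)·165 − (-40)·(-20) = -20600.
∂h/∂x = [(+0.7)·165 − (-0.7)·(-20)] / -20600 = -0.004927
∂h/∂y = [(-120)·(-0.7) − (-40)·(+0.7)] / -20600 = -0.005437
Flow direction (−∇h) has components (+0.004927 E, +0.005437 N).
Azimuth = atan2(E, N) = atan2(+0.004927, +0.005437) = 42.2° ≈ 042°.

042°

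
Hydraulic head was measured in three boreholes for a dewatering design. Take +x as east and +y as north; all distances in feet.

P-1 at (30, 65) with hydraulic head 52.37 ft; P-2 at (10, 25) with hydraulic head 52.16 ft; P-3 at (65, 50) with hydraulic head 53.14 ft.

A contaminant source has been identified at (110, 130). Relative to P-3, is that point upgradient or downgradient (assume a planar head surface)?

Taking P-1 as reference: P-2−P-1 = (-20, -40, -0.21); P-3−P-1 = (35, -15, +0.77).
Determinant of the coordinate differences = (-20)·(-15) − 35·(-40) = 1700.
∂h/∂x = [(-0.21)·(-15) − (+0.77)·(-40)] / 1700 = +0.01997
∂h/∂y = [(-20)·(+0.77) − 35·(-0.21)] / 1700 = -0.004735
Head at (110, 130) = 52.37 + (+0.01997)·(80) + (-0.004735)·(65) = 53.66 ft.
That is higher than the 53.14 ft at P-3, so the point is upgradient.

upgradient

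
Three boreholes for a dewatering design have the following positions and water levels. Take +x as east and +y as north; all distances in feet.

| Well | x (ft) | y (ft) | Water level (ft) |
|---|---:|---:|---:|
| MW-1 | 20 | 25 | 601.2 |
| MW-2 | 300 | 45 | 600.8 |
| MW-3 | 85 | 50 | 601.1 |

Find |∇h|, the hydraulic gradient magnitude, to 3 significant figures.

0.00145

With h = a·x + b·y + c and MW-1 as origin, the differences give:
  280·a + 20·b = -0.4
  65·a + 25·b = -0.1
Eliminate b (×25 and ×20, subtract): 5700·a = -8.00 → a = ∂h/∂x = -0.001404
Back-substitute: b = ∂h/∂y = -0.0003509.
|∇h| = √(-0.001404² + -0.0003509²) = 0.001447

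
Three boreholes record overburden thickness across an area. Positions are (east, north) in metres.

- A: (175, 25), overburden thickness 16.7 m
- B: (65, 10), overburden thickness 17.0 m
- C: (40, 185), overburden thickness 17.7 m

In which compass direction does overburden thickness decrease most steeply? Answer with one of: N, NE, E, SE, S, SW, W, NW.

SE

Differences from A: to B (Δx, Δy, Δh) = (-110, -15, +0.3); to C = (-135, 160, +1.0).
Solve a·Δx + b·Δy = Δd: det = (-110)·160 − (-135)·(-15) = -19625.
∂d/∂x = [(+0.3)·160 − (+1.0)·(-15)] / -19625 = -0.003210
∂d/∂y = [(-110)·(+1.0) − (-135)·(+0.3)] / -19625 = +0.003541
Steepest decrease is along −∇f = (+0.003210 E, -0.003541 N) → southeast.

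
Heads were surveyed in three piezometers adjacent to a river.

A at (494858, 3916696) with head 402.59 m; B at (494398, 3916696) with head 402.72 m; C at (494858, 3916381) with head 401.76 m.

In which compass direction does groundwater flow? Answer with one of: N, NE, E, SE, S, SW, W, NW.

∂h/∂x = (402.72 − 402.59) / (494398 − 494858) = -0.0002826
∂h/∂y = (401.76 − 402.59) / (3916381 − 3916696) = +0.002635
Flow = −∇h = (+0.0002826 east, -0.002635 north), which points south.

S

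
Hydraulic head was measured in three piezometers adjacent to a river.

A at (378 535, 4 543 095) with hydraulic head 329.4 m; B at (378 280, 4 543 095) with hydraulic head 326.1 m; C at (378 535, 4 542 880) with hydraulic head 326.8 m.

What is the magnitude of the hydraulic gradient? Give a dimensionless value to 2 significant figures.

0.018

∂h/∂x = (326.1 − 329.4) / (378280 − 378535) = +0.01294
∂h/∂y = (326.8 − 329.4) / (4542880 − 4543095) = +0.01209
|∇h| = √(0.01294² + 0.01209²) = 0.01771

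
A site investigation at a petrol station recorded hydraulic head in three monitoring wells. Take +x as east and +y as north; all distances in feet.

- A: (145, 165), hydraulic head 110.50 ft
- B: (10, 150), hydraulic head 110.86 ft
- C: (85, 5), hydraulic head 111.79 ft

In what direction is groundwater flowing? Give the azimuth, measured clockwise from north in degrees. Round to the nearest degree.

Three-point gradient (reference A): Δ to B = (-135, -15, +0.36), Δ to C = (-60, -160, +1.29).
∂h/∂x = -0.001848, ∂h/∂y = -0.007370 (det = 20700).
Flow direction (−∇h) has components (+0.001848 E, +0.007370 N).
Azimuth = atan2(E, N) = atan2(+0.001848, +0.007370) = 14.1° ≈ 014°.

014°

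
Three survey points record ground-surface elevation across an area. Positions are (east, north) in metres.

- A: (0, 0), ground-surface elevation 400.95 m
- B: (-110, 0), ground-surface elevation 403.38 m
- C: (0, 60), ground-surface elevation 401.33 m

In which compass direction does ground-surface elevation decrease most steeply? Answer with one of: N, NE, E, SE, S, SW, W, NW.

∂z/∂x = (403.38 − 400.95) / (-110 − 0) = -0.02209
∂z/∂y = (401.33 − 400.95) / (60 − 0) = +0.006333
Steepest decrease is along −∇f = (+0.02209 E, -0.006333 N) → east.

E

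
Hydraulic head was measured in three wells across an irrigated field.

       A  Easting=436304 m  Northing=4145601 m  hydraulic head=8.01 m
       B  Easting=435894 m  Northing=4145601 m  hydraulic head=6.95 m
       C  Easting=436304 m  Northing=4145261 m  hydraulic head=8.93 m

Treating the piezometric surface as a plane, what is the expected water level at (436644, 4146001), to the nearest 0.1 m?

7.8 m

∂h/∂x = (6.95 − 8.01) / (435894 − 436304) = +0.002585
∂h/∂y = (8.93 − 8.01) / (4145261 − 4145601) = -0.002706
h(436644, 4146001) = 8.01 + (+0.002585)·(340) + (-0.002706)·(400) = 8.01 +0.879 -1.082 = 7.807 m.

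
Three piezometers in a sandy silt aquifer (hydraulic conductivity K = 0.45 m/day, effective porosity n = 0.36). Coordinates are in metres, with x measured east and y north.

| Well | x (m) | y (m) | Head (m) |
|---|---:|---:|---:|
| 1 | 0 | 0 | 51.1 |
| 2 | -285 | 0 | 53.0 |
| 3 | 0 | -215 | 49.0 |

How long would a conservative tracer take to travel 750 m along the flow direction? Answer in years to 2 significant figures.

∂h/∂x = (53.0 − 51.1) / (-285 − 0) = -0.006667
∂h/∂y = (49.0 − 51.1) / (-215 − 0) = +0.009767
|∇h| = √(-0.006667² + 0.009767²) = 0.01183
Seepage velocity v = K·i/n = 0.45 × 0.01183 / 0.36 = 0.01479 m/day.
t = 750 / 0.01479 = 5.071e+04 days = 139 years.

140 years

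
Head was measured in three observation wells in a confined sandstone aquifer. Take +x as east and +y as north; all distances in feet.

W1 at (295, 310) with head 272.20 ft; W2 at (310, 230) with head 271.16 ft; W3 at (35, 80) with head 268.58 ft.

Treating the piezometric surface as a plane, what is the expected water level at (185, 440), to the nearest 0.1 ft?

273.7 ft

Taking W1 as reference: W2−W1 = (15, -80, -1.04); W3−W1 = (-260, -230, -3.62).
Solve a·Δx + b·Δy = Δh: det = 15·(-230) − (-260)·(-80) = -24250.
∂h/∂x = [(-1.04)·(-230) − (-3.62)·(-80)] / -24250 = +0.002078
∂h/∂y = [15·(-3.62) − (-260)·(-1.04)] / -24250 = +0.01339
h(185, 440) = 272.20 + (+0.002078)·(-110) + (+0.01339)·(130) = 272.20 -0.229 +1.741 = 273.712 ft.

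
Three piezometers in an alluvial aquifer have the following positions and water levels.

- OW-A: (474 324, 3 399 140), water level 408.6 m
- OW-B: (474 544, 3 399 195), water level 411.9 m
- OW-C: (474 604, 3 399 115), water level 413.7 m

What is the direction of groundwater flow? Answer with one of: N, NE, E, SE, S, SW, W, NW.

NW

Taking OW-A as reference: OW-B−OW-A = (220, 55, +3.3); OW-C−OW-A = (280, -25, +5.1).
Determinant of the coordinate differences = 220·(-25) − 280·55 = -20900.
∂h/∂x = [(+3.3)·(-25) − (+5.1)·55] / -20900 = +0.01737
∂h/∂y = [220·(+5.1) − 280·(+3.3)] / -20900 = -0.009474
Flow = −∇h = (-0.01737 east, +0.009474 north), which points northwest.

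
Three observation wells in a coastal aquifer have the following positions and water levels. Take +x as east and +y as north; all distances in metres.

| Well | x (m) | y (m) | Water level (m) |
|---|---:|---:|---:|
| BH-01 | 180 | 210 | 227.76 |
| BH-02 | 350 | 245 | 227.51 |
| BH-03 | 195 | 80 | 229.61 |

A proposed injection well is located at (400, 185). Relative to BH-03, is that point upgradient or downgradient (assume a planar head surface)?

Taking BH-01 as reference: BH-02−BH-01 = (170, 35, -0.25); BH-03−BH-01 = (15, -130, +1.85).
Solve a·Δx + b·Δy = Δh: det = 170·(-130) − 15·35 = -22625.
∂h/∂x = [(-0.25)·(-130) − (+1.85)·35] / -22625 = +0.001425
∂h/∂y = [170·(+1.85) − 15·(-0.25)] / -22625 = -0.01407
Head at (400, 185) = 227.76 + (+0.001425)·(220) + (-0.01407)·(-25) = 228.43 m.
That is lower than the 229.61 m at BH-03, so the point is downgradient.

downgradient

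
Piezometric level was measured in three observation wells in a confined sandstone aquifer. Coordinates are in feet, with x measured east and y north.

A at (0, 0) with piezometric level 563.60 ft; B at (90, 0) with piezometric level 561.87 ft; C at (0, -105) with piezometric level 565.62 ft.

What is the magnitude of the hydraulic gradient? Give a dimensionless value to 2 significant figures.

0.027

∂h/∂x = (561.87 − 563.60) / (90 − 0) = -0.01922
∂h/∂y = (565.62 − 563.60) / (-105 − 0) = -0.01924
|∇h| = √(-0.01922² + -0.01924²) = 0.0272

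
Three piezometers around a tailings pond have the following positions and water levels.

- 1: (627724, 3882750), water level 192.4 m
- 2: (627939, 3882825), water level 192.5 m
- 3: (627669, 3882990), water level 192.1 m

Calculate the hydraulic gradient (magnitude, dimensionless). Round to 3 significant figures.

0.00135

With h = a·x + b·y + c and 1 as origin, the differences give:
  215·a + 75·b = +0.1
  (-55)·a + 240·b = -0.3
Eliminate b (×240 and ×75, subtract): 55725·a = 46.50 → a = ∂h/∂x = +0.0008345
Back-substitute: b = ∂h/∂y = -0.001059.
|∇h| = √(0.0008345² + -0.001059²) = 0.001348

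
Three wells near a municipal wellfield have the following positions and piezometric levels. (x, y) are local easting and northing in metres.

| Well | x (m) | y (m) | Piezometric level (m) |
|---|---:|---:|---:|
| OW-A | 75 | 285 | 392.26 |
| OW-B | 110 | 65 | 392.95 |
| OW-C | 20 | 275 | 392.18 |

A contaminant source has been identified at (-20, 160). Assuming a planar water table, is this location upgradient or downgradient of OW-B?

downgradient

Differences from OW-A: to OW-B (Δx, Δy, Δh) = (35, -220, +0.69); to OW-C = (-55, -10, -0.08).
Determinant of the coordinate differences = 35·(-10) − (-55)·(-220) = -12450.
∂h/∂x = [(+0.69)·(-10) − (-0.08)·(-220)] / -12450 = +0.001968
∂h/∂y = [35·(-0.08) − (-55)·(+0.69)] / -12450 = -0.002823
Head at (-20, 160) = 392.26 + (+0.001968)·(-95) + (-0.002823)·(-125) = 392.43 m.
That is lower than the 392.95 m at OW-B, so the point is downgradient.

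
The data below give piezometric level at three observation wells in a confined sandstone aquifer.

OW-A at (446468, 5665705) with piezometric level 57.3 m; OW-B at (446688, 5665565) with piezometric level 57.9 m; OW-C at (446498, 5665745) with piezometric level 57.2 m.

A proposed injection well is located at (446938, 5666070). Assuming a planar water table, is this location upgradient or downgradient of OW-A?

downgradient

With h = a·x + b·y + c and OW-A as origin, the differences give:
  220·a + (-140)·b = +0.6
  30·a + 40·b = -0.1
Eliminate b (×40 and ×(-140), subtract): 13000·a = 10.00 → a = ∂h/∂x = +0.0007692
Back-substitute: b = ∂h/∂y = -0.003077.
Head at (446938, 5666070) = 57.3 + (+0.0007692)·(470) + (-0.003077)·(365) = 56.54 m.
That is lower than the 57.3 m at OW-A, so the point is downgradient.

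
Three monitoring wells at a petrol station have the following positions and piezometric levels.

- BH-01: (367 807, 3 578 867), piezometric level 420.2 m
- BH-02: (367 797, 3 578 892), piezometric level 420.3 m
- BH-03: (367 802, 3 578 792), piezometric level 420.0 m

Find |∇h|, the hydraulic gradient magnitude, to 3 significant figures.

0.00404

Differences from BH-01: to BH-02 (Δx, Δy, Δh) = (-10, 25, +0.1); to BH-03 = (-5, -75, -0.2).
Determinant of the coordinate differences = (-10)·(-75) − (-5)·25 = 875.
∂h/∂x = [(+0.1)·(-75) − (-0.2)·25] / 875 = -0.002857
∂h/∂y = [(-10)·(-0.2) − (-5)·(+0.1)] / 875 = +0.002857
|∇h| = √(-0.002857² + 0.002857²) = 0.00404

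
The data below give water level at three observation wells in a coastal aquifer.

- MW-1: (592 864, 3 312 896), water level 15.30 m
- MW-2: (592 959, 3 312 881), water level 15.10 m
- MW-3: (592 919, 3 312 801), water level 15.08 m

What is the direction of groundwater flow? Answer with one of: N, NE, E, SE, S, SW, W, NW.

Differences from MW-1: to MW-2 (Δx, Δy, Δh) = (95, -15, -0.20); to MW-3 = (55, -95, -0.22).
Solve a·Δx + b·Δy = Δh: det = 95·(-95) − 55·(-15) = -8200.
∂h/∂x = [(-0.20)·(-95) − (-0.22)·(-15)] / -8200 = -0.001915
∂h/∂y = [95·(-0.22) − 55·(-0.20)] / -8200 = +0.001207
Flow = −∇h = (+0.001915 east, -0.001207 north), which points southeast.

SE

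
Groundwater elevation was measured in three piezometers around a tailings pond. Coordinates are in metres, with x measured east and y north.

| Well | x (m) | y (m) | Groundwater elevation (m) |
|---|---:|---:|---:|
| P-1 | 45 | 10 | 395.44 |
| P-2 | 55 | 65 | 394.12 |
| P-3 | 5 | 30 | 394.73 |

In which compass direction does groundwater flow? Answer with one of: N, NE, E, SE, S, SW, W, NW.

N

Three-point gradient (reference P-1): Δ to P-2 = (10, 55, -1.32), Δ to P-3 = (-40, 20, -0.71).
∂h/∂x = +0.005271, ∂h/∂y = -0.02496 (det = 2400).
Flow = −∇h = (-0.005271 east, +0.02496 north), which points north.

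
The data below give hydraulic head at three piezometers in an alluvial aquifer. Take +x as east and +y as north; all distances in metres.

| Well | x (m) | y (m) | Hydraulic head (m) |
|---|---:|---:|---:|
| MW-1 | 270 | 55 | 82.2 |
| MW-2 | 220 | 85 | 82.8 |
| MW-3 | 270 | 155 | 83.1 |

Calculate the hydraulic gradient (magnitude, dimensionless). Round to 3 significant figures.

0.0112

With h = a·x + b·y + c and MW-1 as origin, the differences give:
  (-50)·a + 30·b = +0.6
  0·a + 100·b = +0.9
Eliminate b (×100 and ×30, subtract): -5000·a = 33.00 → a = ∂h/∂x = -0.006600
Back-substitute: b = ∂h/∂y = +0.009000.
|∇h| = √(-0.006600² + 0.009000²) = 0.01116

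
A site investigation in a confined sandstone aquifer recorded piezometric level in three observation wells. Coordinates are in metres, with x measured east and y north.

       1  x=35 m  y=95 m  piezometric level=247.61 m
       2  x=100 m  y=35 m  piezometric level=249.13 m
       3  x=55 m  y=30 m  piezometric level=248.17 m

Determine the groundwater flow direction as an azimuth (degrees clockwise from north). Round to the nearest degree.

275°

With h = a·x + b·y + c and 1 as origin, the differences give:
  65·a + (-60)·b = +1.52
  20·a + (-65)·b = +0.56
Eliminate b (×(-65) and ×(-60), subtract): -3025·a = -65.200 → a = ∂h/∂x = +0.02155
Back-substitute: b = ∂h/∂y = -0.001983.
Flow direction (−∇h) has components (-0.02155 E, +0.001983 N).
Azimuth = atan2(E, N) = atan2(-0.02155, +0.001983) = 275.3° ≈ 275°.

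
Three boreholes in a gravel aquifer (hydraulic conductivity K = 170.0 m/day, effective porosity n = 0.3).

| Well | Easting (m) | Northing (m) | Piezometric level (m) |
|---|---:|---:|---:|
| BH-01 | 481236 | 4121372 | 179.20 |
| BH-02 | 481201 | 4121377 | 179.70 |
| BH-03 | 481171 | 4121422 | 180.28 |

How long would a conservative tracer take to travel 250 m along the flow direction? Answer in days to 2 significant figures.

With h = a·x + b·y + c and BH-01 as origin, the differences give:
  (-35)·a + 5·b = +0.50
  (-65)·a + 50·b = +1.08
Eliminate b (×50 and ×5, subtract): -1425·a = 19.600 → a = ∂h/∂x = -0.01375
Back-substitute: b = ∂h/∂y = +0.003719.
|∇h| = √(-0.01375² + 0.003719²) = 0.01424
Seepage velocity v = K·i/n = 170.0 × 0.01424 / 0.3 = 8.069 m/day.
t = 250 / 8.069 = 30.98 days.

31 days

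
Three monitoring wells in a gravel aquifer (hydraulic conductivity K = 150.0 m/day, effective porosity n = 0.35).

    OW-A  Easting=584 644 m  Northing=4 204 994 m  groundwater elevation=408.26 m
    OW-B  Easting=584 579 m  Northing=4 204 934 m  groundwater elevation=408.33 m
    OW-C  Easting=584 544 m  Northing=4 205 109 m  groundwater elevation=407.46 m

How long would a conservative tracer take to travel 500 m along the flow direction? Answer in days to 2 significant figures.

With h = a·x + b·y + c and OW-A as origin, the differences give:
  (-65)·a + (-60)·b = +0.07
  (-100)·a + 115·b = -0.80
Eliminate b (×115 and ×(-60), subtract): -13475·a = -39.950 → a = ∂h/∂x = +0.002965
Back-substitute: b = ∂h/∂y = -0.004378.
|∇h| = √(0.002965² + -0.004378²) = 0.005288
Seepage velocity v = K·i/n = 150.0 × 0.005288 / 0.35 = 2.266 m/day.
t = 500 / 2.266 = 220.7 days.

220 days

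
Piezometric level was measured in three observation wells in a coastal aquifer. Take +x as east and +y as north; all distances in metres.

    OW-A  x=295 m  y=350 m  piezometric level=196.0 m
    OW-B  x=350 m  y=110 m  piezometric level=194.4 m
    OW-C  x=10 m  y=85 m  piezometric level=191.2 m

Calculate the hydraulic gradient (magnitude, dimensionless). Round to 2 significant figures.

With h = a·x + b·y + c and OW-A as origin, the differences give:
  55·a + (-240)·b = -1.6
  (-285)·a + (-265)·b = -4.8
Eliminate b (×(-265) and ×(-240), subtract): -82975·a = -728.00 → a = ∂h/∂x = +0.008774
Back-substitute: b = ∂h/∂y = +0.008677.
|∇h| = √(0.008774² + 0.008677²) = 0.01234

0.012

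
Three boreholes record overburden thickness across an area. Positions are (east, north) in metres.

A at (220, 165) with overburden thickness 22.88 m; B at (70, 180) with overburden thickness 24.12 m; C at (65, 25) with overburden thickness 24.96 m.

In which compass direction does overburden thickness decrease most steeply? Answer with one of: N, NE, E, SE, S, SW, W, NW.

NE

Three-point gradient (reference A): Δ to B = (-150, 15, +1.24), Δ to C = (-155, -140, +2.08).
∂d/∂x = -0.008780, ∂d/∂y = -0.005136 (det = 23325).
Steepest decrease is along −∇f = (+0.008780 E, +0.005136 N) → northeast.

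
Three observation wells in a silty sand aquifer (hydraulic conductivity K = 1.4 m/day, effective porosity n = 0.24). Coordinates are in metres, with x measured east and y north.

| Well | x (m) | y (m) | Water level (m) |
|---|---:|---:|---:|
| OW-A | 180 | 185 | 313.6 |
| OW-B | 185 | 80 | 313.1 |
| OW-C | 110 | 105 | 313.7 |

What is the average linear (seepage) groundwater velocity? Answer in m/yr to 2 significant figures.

17 m/yr

With h = a·x + b·y + c and OW-A as origin, the differences give:
  5·a + (-105)·b = -0.5
  (-70)·a + (-80)·b = +0.1
Eliminate b (×(-80) and ×(-105), subtract): -7750·a = 50.50 → a = ∂h/∂x = -0.006516
Back-substitute: b = ∂h/∂y = +0.004452.
|∇h| = √(-0.006516² + 0.004452²) = 0.007892
Seepage velocity v = K·i/n = 1.4 × 0.007892 / 0.24 = 0.04604 m/day = 16.82 m/yr.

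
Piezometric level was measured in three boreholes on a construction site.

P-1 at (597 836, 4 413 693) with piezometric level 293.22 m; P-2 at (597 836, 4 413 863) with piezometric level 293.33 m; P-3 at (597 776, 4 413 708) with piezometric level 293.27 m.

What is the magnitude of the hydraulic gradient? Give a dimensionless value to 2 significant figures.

Taking P-1 as reference: P-2−P-1 = (0, 170, +0.11); P-3−P-1 = (-60, 15, +0.05).
Determinant of the coordinate differences = 0·15 − (-60)·170 = 10200.
∂h/∂x = [(+0.11)·15 − (+0.05)·170] / 10200 = -0.0006716
∂h/∂y = [0·(+0.05) − (-60)·(+0.11)] / 10200 = +0.0006471
|∇h| = √(-0.0006716² + 0.0006471²) = 0.0009326

0.00093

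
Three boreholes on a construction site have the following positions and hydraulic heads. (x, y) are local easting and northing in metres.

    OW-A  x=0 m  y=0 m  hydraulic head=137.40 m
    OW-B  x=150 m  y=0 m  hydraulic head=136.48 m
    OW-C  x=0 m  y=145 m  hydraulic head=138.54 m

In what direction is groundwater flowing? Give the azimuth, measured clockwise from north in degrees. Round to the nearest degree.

142°

∂h/∂x = (136.48 − 137.40) / (150 − 0) = -0.006133
∂h/∂y = (138.54 − 137.40) / (145 − 0) = +0.007862
Flow direction (−∇h) has components (+0.006133 E, -0.007862 N).
Azimuth = atan2(E, N) = atan2(+0.006133, -0.007862) = 142.0° ≈ 142°.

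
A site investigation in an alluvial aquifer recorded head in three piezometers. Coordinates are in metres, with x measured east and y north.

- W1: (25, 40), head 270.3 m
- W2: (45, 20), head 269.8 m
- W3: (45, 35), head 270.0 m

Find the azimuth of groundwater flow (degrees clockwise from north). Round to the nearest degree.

With h = a·x + b·y + c and W1 as origin, the differences give:
  20·a + (-20)·b = -0.5
  20·a + (-5)·b = -0.3
Eliminate b (×(-5) and ×(-20), subtract): 300·a = -3.50 → a = ∂h/∂x = -0.01167
Back-substitute: b = ∂h/∂y = +0.01333.
Flow direction (−∇h) has components (+0.01167 E, -0.01333 N).
Azimuth = atan2(E, N) = atan2(+0.01167, -0.01333) = 138.8° ≈ 139°.

139°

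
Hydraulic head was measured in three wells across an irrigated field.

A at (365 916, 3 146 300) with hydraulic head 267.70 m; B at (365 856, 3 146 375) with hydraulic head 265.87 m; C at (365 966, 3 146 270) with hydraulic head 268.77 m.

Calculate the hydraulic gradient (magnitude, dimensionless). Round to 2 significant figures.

0.019

With h = a·x + b·y + c and A as origin, the differences give:
  (-60)·a + 75·b = -1.83
  50·a + (-30)·b = +1.07
Eliminate b (×(-30) and ×75, subtract): -1950·a = -25.350 → a = ∂h/∂x = +0.01300
Back-substitute: b = ∂h/∂y = -0.01400.
|∇h| = √(0.01300² + -0.01400²) = 0.0191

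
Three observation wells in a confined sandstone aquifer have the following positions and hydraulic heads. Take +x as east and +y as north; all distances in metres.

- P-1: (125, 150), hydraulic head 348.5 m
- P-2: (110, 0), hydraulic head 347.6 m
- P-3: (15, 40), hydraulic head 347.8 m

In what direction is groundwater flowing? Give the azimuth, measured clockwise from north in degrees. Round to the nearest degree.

184°

Taking P-1 as reference: P-2−P-1 = (-15, -150, -0.9); P-3−P-1 = (-110, -110, -0.7).
Solve a·Δx + b·Δy = Δh: det = (-15)·(-110) − (-110)·(-150) = -14850.
∂h/∂x = [(-0.9)·(-110) − (-0.7)·(-150)] / -14850 = +0.0004040
∂h/∂y = [(-15)·(-0.7) − (-110)·(-0.9)] / -14850 = +0.005960
Flow direction (−∇h) has components (-0.0004040 E, -0.005960 N).
Azimuth = atan2(E, N) = atan2(-0.0004040, -0.005960) = 183.9° ≈ 184°.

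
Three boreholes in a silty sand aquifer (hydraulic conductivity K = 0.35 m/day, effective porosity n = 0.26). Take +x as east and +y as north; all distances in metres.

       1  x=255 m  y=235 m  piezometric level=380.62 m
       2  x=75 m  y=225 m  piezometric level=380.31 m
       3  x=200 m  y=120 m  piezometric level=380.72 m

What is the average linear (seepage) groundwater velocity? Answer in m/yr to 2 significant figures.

1.2 m/yr

Taking 1 as reference: 2−1 = (-180, -10, -0.31); 3−1 = (-55, -115, +0.10).
Determinant of the coordinate differences = (-180)·(-115) − (-55)·(-10) = 20150.
∂h/∂x = [(-0.31)·(-115) − (+0.10)·(-10)] / 20150 = +0.001819
∂h/∂y = [(-180)·(+0.10) − (-55)·(-0.31)] / 20150 = -0.001739
|∇h| = √(0.001819² + -0.001739²) = 0.002517
Seepage velocity v = K·i/n = 0.35 × 0.002517 / 0.26 = 0.003388 m/day = 1.237 m/yr.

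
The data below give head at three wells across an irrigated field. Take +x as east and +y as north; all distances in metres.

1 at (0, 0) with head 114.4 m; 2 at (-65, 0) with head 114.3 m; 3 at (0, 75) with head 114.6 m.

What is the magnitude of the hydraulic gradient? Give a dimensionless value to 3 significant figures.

0.00308

∂h/∂x = (114.3 − 114.4) / (-65 − 0) = +0.001538
∂h/∂y = (114.6 − 114.4) / (75 − 0) = +0.002667
|∇h| = √(0.001538² + 0.002667²) = 0.003079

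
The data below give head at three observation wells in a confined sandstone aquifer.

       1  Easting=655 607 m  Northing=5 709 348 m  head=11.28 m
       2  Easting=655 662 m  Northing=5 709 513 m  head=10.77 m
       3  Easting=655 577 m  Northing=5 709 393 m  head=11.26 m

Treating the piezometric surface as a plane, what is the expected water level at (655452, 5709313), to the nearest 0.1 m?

11.8 m

With h = a·x + b·y + c and 1 as origin, the differences give:
  55·a + 165·b = -0.51
  (-30)·a + 45·b = -0.02
Eliminate b (×45 and ×165, subtract): 7425·a = -19.650 → a = ∂h/∂x = -0.002646
Back-substitute: b = ∂h/∂y = -0.002209.
h(655452, 5709313) = 11.28 + (-0.002646)·(-155) + (-0.002209)·(-35) = 11.28 +0.410 +0.077 = 11.768 m.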